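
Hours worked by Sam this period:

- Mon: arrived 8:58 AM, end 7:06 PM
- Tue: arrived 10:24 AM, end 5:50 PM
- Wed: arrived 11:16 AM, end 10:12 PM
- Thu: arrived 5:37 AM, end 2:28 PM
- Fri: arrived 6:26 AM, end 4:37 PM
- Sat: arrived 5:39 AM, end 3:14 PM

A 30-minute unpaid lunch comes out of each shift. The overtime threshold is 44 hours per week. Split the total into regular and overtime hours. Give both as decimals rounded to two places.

Mon: 8:58 AM–7:06 PM = 10 h 8 min; less 30 min break → 9 h 38 min
Tue: 10:24 AM–5:50 PM = 7 h 26 min; less 30 min break → 6 h 56 min
Wed: 11:16 AM–10:12 PM = 10 h 56 min; less 30 min break → 10 h 26 min
Thu: 5:37 AM–2:28 PM = 8 h 51 min; less 30 min break → 8 h 21 min
Fri: 6:26 AM–4:37 PM = 10 h 11 min; less 30 min break → 9 h 41 min
Sat: 5:39 AM–3:14 PM = 9 h 35 min; less 30 min break → 9 h 5 min
Total worked: 54 h 7 min = 54.12 h.
Threshold 44 h → overtime 10 h 7 min, regular 44 h 0 min.

Regular 44.00 hours, overtime 10.12 hours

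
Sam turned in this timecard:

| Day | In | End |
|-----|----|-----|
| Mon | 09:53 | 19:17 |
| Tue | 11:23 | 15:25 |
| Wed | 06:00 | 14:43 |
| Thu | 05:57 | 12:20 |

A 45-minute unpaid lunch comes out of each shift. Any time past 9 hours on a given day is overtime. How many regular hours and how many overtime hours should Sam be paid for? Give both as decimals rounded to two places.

Regular 25.53 hours, overtime 0.00 hours

Mon: 09:53–19:17 = 9 h 24 min; less 45 min break → 8 h 39 min
Tue: 11:23–15:25 = 4 h 2 min; less 45 min break → 3 h 17 min
Wed: 06:00–14:43 = 8 h 43 min; less 45 min break → 7 h 58 min
Thu: 05:57–12:20 = 6 h 23 min; less 45 min break → 5 h 38 min
Mon reg 8 h 39 min / OT 0 h 0 min; Tue reg 3 h 17 min / OT 0 h 0 min; Wed reg 7 h 58 min / OT 0 h 0 min; Thu reg 5 h 38 min / OT 0 h 0 min.
Totals: regular 25 h 32 min, overtime 0 h 0 min.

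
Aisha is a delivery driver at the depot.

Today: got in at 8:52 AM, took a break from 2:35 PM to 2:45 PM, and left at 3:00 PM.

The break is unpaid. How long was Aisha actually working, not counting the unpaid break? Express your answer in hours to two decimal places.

5.97 hours

Today: 8:52 AM–3:00 PM = 6 h 8 min; less 10 min break → 5 h 58 min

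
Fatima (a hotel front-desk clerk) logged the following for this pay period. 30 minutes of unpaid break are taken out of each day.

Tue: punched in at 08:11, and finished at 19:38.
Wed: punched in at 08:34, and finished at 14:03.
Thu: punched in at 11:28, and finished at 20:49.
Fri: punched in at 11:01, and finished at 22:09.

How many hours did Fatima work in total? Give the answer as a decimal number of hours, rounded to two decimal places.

35.42 hours

Tue: 08:11–19:38 = 11 h 27 min; less 30 min break → 10 h 57 min
Wed: 08:34–14:03 = 5 h 29 min; less 30 min break → 4 h 59 min
Thu: 11:28–20:49 = 9 h 21 min; less 30 min break → 8 h 51 min
Fri: 11:01–22:09 = 11 h 8 min; less 30 min break → 10 h 38 min
Total: 10 h 57 min + 4 h 59 min + 8 h 51 min + 10 h 38 min = 35 h 25 min.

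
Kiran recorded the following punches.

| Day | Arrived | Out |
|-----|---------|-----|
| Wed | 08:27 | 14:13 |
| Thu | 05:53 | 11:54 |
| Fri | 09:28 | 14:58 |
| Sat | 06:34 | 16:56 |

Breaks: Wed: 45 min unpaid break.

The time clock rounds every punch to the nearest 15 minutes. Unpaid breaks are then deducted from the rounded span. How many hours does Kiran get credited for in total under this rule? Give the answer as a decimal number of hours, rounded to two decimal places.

27.00 hours

Wed: in 08:27→08:30, out 14:13→14:15; 5 h 45 min − 45 min = 5 h 0 min
Thu: in 05:53→06:00, out 11:54→12:00; 6 h 0 min
Fri: in 09:28→09:30, out 14:58→15:00; 5 h 30 min
Sat: in 06:34→06:30, out 16:56→17:00; 10 h 30 min
Total credited: 27 h 0 min.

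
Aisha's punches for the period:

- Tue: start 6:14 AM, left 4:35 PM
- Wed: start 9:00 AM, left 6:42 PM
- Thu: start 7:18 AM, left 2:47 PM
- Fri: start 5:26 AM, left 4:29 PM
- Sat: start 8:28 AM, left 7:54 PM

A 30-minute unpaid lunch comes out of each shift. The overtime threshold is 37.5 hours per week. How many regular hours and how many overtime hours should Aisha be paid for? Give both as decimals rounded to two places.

Tue: 6:14 AM–4:35 PM = 10 h 21 min; less 30 min break → 9 h 51 min
Wed: 9:00 AM–6:42 PM = 9 h 42 min; less 30 min break → 9 h 12 min
Thu: 7:18 AM–2:47 PM = 7 h 29 min; less 30 min break → 6 h 59 min
Fri: 5:26 AM–4:29 PM = 11 h 3 min; less 30 min break → 10 h 33 min
Sat: 8:28 AM–7:54 PM = 11 h 26 min; less 30 min break → 10 h 56 min
Total worked: 47 h 31 min = 47.52 h.
Threshold 37.5 h → overtime 10 h 1 min, regular 37 h 30 min.

Regular 37.50 hours, overtime 10.02 hours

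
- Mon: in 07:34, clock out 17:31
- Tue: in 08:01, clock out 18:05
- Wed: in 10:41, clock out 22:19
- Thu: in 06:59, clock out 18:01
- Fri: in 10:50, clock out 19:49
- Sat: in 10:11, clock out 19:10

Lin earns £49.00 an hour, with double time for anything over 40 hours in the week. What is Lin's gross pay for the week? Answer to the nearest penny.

Mon: 07:34–17:31 = 9 h 57 min
Tue: 08:01–18:05 = 10 h 4 min
Wed: 10:41–22:19 = 11 h 38 min
Thu: 06:59–18:01 = 11 h 2 min
Fri: 10:50–19:49 = 8 h 59 min
Sat: 10:11–19:10 = 8 h 59 min
Total worked: 60 h 39 min = 3639 min.
Regular 40 h 0 min = 2400 min at £49.00/h; overtime 20 h 39 min = 1239 min at £98.00/h.
Pay = (2400 × £49.00 + 1239 × £98.00) ÷ 60 = £3983.70.

£3983.70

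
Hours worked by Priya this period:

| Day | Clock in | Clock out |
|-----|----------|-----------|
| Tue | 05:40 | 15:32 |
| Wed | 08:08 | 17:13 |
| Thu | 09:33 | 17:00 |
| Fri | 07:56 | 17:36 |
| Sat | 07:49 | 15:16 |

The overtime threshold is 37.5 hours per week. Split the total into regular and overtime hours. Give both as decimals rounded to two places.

Tue: 05:40–15:32 = 9 h 52 min
Wed: 08:08–17:13 = 9 h 5 min
Thu: 09:33–17:00 = 7 h 27 min
Fri: 07:56–17:36 = 9 h 40 min
Sat: 07:49–15:16 = 7 h 27 min
Total worked: 43 h 31 min = 43.52 h.
Threshold 37.5 h → overtime 6 h 1 min, regular 37 h 30 min.

Regular 37.50 hours, overtime 6.02 hours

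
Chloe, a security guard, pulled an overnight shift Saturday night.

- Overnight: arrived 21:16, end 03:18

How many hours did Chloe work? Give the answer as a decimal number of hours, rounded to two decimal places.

Overnight: 21:16 → midnight = 2 h 44 min; midnight → 03:18 = 3 h 18 min; span 6 h 2 min

6.03 hours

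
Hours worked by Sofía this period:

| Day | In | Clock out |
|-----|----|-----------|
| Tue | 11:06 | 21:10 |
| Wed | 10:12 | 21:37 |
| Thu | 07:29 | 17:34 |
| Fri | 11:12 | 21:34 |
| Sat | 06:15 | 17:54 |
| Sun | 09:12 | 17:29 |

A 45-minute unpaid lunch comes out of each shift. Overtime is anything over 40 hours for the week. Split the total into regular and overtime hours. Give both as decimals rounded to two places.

Tue: 11:06–21:10 = 10 h 4 min; less 45 min break → 9 h 19 min
Wed: 10:12–21:37 = 11 h 25 min; less 45 min break → 10 h 40 min
Thu: 07:29–17:34 = 10 h 5 min; less 45 min break → 9 h 20 min
Fri: 11:12–21:34 = 10 h 22 min; less 45 min break → 9 h 37 min
Sat: 06:15–17:54 = 11 h 39 min; less 45 min break → 10 h 54 min
Sun: 09:12–17:29 = 8 h 17 min; less 45 min break → 7 h 32 min
Total worked: 57 h 22 min = 57.37 h.
Threshold 40 h → overtime 17 h 22 min, regular 40 h 0 min.

Regular 40.00 hours, overtime 17.37 hours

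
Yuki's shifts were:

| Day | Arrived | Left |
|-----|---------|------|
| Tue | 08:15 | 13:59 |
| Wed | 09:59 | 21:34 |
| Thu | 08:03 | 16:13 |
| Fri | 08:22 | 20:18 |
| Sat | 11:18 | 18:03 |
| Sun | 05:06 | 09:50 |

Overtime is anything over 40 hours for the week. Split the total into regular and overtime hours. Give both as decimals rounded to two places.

Tue: 08:15–13:59 = 5 h 44 min
Wed: 09:59–21:34 = 11 h 35 min
Thu: 08:03–16:13 = 8 h 10 min
Fri: 08:22–20:18 = 11 h 56 min
Sat: 11:18–18:03 = 6 h 45 min
Sun: 05:06–09:50 = 4 h 44 min
Total worked: 48 h 54 min = 48.90 h.
Threshold 40 h → overtime 8 h 54 min, regular 40 h 0 min.

Regular 40.00 hours, overtime 8.90 hours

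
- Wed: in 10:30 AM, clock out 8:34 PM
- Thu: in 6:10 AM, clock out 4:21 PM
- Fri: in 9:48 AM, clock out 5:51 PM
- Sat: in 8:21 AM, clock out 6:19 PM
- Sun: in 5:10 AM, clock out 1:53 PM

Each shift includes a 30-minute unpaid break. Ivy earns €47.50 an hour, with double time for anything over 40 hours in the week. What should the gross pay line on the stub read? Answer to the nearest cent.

Wed: 10:30 AM–8:34 PM = 10 h 4 min; less 30 min break → 9 h 34 min
Thu: 6:10 AM–4:21 PM = 10 h 11 min; less 30 min break → 9 h 41 min
Fri: 9:48 AM–5:51 PM = 8 h 3 min; less 30 min break → 7 h 33 min
Sat: 8:21 AM–6:19 PM = 9 h 58 min; less 30 min break → 9 h 28 min
Sun: 5:10 AM–1:53 PM = 8 h 43 min; less 30 min break → 8 h 13 min
Total worked: 44 h 29 min = 2669 min.
Regular 40 h 0 min = 2400 min at €47.50/h; overtime 4 h 29 min = 269 min at €95.00/h.
Pay = (2400 × €47.50 + 269 × €95.00) ÷ 60 = €2325.92.

€2325.92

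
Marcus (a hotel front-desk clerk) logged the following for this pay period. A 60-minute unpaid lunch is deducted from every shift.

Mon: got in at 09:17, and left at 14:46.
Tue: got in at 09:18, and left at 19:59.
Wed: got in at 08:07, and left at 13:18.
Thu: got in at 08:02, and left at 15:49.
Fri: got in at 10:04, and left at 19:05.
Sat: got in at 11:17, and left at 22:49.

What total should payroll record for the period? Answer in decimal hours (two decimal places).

43.68 hours

Mon: 09:17–14:46 = 5 h 29 min; less 60 min break → 4 h 29 min
Tue: 09:18–19:59 = 10 h 41 min; less 60 min break → 9 h 41 min
Wed: 08:07–13:18 = 5 h 11 min; less 60 min break → 4 h 11 min
Thu: 08:02–15:49 = 7 h 47 min; less 60 min break → 6 h 47 min
Fri: 10:04–19:05 = 9 h 1 min; less 60 min break → 8 h 1 min
Sat: 11:17–22:49 = 11 h 32 min; less 60 min break → 10 h 32 min
Total: 4 h 29 min + 9 h 41 min + 4 h 11 min + 6 h 47 min + 8 h 1 min + 10 h 32 min = 43 h 41 min.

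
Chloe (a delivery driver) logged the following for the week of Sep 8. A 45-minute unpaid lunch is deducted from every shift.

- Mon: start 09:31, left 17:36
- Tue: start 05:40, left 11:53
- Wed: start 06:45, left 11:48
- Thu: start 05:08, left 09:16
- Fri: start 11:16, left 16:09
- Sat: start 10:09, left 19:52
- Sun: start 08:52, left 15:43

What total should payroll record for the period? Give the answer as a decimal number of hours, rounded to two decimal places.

39.68 hours

Mon: 09:31–17:36 = 8 h 5 min; less 45 min break → 7 h 20 min
Tue: 05:40–11:53 = 6 h 13 min; less 45 min break → 5 h 28 min
Wed: 06:45–11:48 = 5 h 3 min; less 45 min break → 4 h 18 min
Thu: 05:08–09:16 = 4 h 8 min; less 45 min break → 3 h 23 min
Fri: 11:16–16:09 = 4 h 53 min; less 45 min break → 4 h 8 min
Sat: 10:09–19:52 = 9 h 43 min; less 45 min break → 8 h 58 min
Sun: 08:52–15:43 = 6 h 51 min; less 45 min break → 6 h 6 min
Total: 7 h 20 min + 5 h 28 min + 4 h 18 min + 3 h 23 min + 4 h 8 min + 8 h 58 min + 6 h 6 min = 39 h 41 min.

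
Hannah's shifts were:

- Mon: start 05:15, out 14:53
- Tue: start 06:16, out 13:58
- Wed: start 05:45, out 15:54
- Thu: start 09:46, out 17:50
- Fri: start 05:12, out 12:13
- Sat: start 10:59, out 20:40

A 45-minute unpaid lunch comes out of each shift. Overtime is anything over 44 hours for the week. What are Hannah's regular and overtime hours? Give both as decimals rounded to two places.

Regular 44.00 hours, overtime 3.75 hours

Mon: 05:15–14:53 = 9 h 38 min; less 45 min break → 8 h 53 min
Tue: 06:16–13:58 = 7 h 42 min; less 45 min break → 6 h 57 min
Wed: 05:45–15:54 = 10 h 9 min; less 45 min break → 9 h 24 min
Thu: 09:46–17:50 = 8 h 4 min; less 45 min break → 7 h 19 min
Fri: 05:12–12:13 = 7 h 1 min; less 45 min break → 6 h 16 min
Sat: 10:59–20:40 = 9 h 41 min; less 45 min break → 8 h 56 min
Total worked: 47 h 45 min = 47.75 h.
Threshold 44 h → overtime 3 h 45 min, regular 44 h 0 min.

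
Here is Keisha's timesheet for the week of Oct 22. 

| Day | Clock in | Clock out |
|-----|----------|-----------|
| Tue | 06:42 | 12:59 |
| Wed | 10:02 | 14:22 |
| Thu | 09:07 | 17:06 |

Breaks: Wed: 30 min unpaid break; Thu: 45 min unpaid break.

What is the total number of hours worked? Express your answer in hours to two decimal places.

Tue: 06:42–12:59 = 6 h 17 min
Wed: 10:02–14:22 = 4 h 20 min; less 30 min break → 3 h 50 min
Thu: 09:07–17:06 = 7 h 59 min; less 45 min break → 7 h 14 min
Total: 6 h 17 min + 3 h 50 min + 7 h 14 min = 17 h 21 min.

17.35 hours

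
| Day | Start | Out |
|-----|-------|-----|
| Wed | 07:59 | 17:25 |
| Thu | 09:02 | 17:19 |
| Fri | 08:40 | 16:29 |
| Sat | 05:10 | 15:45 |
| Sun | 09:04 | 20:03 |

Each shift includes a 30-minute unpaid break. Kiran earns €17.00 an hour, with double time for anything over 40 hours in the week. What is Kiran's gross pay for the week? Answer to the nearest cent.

€836.40

Wed: 07:59–17:25 = 9 h 26 min; less 30 min break → 8 h 56 min
Thu: 09:02–17:19 = 8 h 17 min; less 30 min break → 7 h 47 min
Fri: 08:40–16:29 = 7 h 49 min; less 30 min break → 7 h 19 min
Sat: 05:10–15:45 = 10 h 35 min; less 30 min break → 10 h 5 min
Sun: 09:04–20:03 = 10 h 59 min; less 30 min break → 10 h 29 min
Total worked: 44 h 36 min = 2676 min.
Regular 40 h 0 min = 2400 min at €17.00/h; overtime 4 h 36 min = 276 min at €34.00/h.
Pay = (2400 × €17.00 + 276 × €34.00) ÷ 60 = €836.40.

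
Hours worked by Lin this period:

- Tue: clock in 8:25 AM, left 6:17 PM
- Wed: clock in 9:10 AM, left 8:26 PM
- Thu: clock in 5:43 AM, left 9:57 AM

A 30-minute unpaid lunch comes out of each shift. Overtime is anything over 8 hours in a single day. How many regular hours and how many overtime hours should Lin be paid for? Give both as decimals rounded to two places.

Regular 19.73 hours, overtime 4.13 hours

Tue: 8:25 AM–6:17 PM = 9 h 52 min; less 30 min break → 9 h 22 min
Wed: 9:10 AM–8:26 PM = 11 h 16 min; less 30 min break → 10 h 46 min
Thu: 5:43 AM–9:57 AM = 4 h 14 min; less 30 min break → 3 h 44 min
Tue reg 8 h 0 min / OT 1 h 22 min; Wed reg 8 h 0 min / OT 2 h 46 min; Thu reg 3 h 44 min / OT 0 h 0 min.
Totals: regular 19 h 44 min, overtime 4 h 8 min.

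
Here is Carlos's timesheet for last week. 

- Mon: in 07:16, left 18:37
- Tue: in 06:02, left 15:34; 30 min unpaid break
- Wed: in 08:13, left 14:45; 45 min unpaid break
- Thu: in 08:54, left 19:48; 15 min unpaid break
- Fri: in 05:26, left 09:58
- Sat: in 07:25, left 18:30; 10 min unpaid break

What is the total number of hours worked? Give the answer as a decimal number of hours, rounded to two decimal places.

52.27 hours

Mon: 07:16–18:37 = 11 h 21 min
Tue: 06:02–15:34 = 9 h 32 min; less 30 min break → 9 h 2 min
Wed: 08:13–14:45 = 6 h 32 min; less 45 min break → 5 h 47 min
Thu: 08:54–19:48 = 10 h 54 min; less 15 min break → 10 h 39 min
Fri: 05:26–09:58 = 4 h 32 min
Sat: 07:25–18:30 = 11 h 5 min; less 10 min break → 10 h 55 min
Total: 11 h 21 min + 9 h 2 min + 5 h 47 min + 10 h 39 min + 4 h 32 min + 10 h 55 min = 52 h 16 min.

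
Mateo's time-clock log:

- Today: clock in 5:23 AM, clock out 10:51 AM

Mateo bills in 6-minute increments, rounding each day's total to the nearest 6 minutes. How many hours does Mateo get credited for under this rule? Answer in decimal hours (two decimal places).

Today: 5:23 AM–10:51 AM = 5 h 28 min → rounds to 5 h 30 min

5.50 hours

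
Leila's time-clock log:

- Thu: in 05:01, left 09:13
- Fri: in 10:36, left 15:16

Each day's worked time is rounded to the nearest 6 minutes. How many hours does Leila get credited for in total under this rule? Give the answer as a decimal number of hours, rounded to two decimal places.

Thu: 05:01–09:13 = 4 h 12 min → rounds to 4 h 12 min
Fri: 10:36–15:16 = 4 h 40 min → rounds to 4 h 42 min
Total credited: 8 h 54 min.

8.90 hours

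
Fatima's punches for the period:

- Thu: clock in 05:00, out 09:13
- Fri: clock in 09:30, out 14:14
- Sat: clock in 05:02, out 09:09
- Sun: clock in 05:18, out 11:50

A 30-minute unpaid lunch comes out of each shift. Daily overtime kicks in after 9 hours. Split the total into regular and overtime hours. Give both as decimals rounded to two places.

Regular 17.60 hours, overtime 0.00 hours

Thu: 05:00–09:13 = 4 h 13 min; less 30 min break → 3 h 43 min
Fri: 09:30–14:14 = 4 h 44 min; less 30 min break → 4 h 14 min
Sat: 05:02–09:09 = 4 h 7 min; less 30 min break → 3 h 37 min
Sun: 05:18–11:50 = 6 h 32 min; less 30 min break → 6 h 2 min
Thu reg 3 h 43 min / OT 0 h 0 min; Fri reg 4 h 14 min / OT 0 h 0 min; Sat reg 3 h 37 min / OT 0 h 0 min; Sun reg 6 h 2 min / OT 0 h 0 min.
Totals: regular 17 h 36 min, overtime 0 h 0 min.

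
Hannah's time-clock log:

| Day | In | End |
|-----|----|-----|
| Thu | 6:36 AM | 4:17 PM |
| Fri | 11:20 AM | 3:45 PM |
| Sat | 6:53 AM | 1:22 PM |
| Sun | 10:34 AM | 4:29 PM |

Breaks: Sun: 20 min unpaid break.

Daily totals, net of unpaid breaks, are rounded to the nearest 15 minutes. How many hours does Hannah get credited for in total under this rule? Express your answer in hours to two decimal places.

26.25 hours

Thu: 6:36 AM–4:17 PM = 9 h 41 min → rounds to 9 h 45 min
Fri: 11:20 AM–3:45 PM = 4 h 25 min → rounds to 4 h 30 min
Sat: 6:53 AM–1:22 PM = 6 h 29 min → rounds to 6 h 30 min
Sun: 10:34 AM–4:29 PM = 5 h 55 min − 20 min = 5 h 35 min → rounds to 5 h 30 min
Total credited: 26 h 15 min.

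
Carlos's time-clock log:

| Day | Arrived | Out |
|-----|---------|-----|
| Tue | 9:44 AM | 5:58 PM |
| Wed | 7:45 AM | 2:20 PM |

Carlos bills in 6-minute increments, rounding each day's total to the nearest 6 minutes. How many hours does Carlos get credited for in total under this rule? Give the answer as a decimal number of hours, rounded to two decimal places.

Tue: 9:44 AM–5:58 PM = 8 h 14 min → rounds to 8 h 12 min
Wed: 7:45 AM–2:20 PM = 6 h 35 min → rounds to 6 h 36 min
Total credited: 14 h 48 min.

14.80 hours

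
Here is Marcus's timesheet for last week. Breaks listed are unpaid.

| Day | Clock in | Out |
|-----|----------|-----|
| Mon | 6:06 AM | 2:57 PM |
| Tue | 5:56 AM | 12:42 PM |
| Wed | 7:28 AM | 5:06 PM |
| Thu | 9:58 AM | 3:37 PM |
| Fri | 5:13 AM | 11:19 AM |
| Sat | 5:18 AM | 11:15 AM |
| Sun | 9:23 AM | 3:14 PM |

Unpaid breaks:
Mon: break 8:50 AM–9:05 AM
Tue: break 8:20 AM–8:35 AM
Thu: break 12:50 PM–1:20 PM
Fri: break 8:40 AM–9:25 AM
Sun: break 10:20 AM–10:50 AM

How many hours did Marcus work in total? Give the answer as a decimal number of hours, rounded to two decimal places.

Mon: 6:06 AM–2:57 PM = 8 h 51 min; less 15 min break → 8 h 36 min
Tue: 5:56 AM–12:42 PM = 6 h 46 min; less 15 min break → 6 h 31 min
Wed: 7:28 AM–5:06 PM = 9 h 38 min
Thu: 9:58 AM–3:37 PM = 5 h 39 min; less 30 min break → 5 h 9 min
Fri: 5:13 AM–11:19 AM = 6 h 6 min; less 45 min break → 5 h 21 min
Sat: 5:18 AM–11:15 AM = 5 h 57 min
Sun: 9:23 AM–3:14 PM = 5 h 51 min; less 30 min break → 5 h 21 min
Total: 8 h 36 min + 6 h 31 min + 9 h 38 min + 5 h 9 min + 5 h 21 min + 5 h 57 min + 5 h 21 min = 46 h 33 min.

46.55 hours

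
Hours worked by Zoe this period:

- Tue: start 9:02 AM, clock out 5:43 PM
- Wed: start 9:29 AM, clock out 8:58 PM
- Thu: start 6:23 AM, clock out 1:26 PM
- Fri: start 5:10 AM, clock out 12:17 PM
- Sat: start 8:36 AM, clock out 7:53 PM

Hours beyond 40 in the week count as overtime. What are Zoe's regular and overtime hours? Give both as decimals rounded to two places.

Tue: 9:02 AM–5:43 PM = 8 h 41 min
Wed: 9:29 AM–8:58 PM = 11 h 29 min
Thu: 6:23 AM–1:26 PM = 7 h 3 min
Fri: 5:10 AM–12:17 PM = 7 h 7 min
Sat: 8:36 AM–7:53 PM = 11 h 17 min
Total worked: 45 h 37 min = 45.62 h.
Threshold 40 h → overtime 5 h 37 min, regular 40 h 0 min.

Regular 40.00 hours, overtime 5.62 hours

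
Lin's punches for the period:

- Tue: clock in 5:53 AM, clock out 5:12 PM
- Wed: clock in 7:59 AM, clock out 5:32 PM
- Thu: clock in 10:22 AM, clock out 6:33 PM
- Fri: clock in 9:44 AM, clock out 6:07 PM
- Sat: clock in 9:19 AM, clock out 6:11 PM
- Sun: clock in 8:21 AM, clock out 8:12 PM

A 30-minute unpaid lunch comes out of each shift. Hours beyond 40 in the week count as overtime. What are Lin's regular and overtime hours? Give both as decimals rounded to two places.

Tue: 5:53 AM–5:12 PM = 11 h 19 min; less 30 min break → 10 h 49 min
Wed: 7:59 AM–5:32 PM = 9 h 33 min; less 30 min break → 9 h 3 min
Thu: 10:22 AM–6:33 PM = 8 h 11 min; less 30 min break → 7 h 41 min
Fri: 9:44 AM–6:07 PM = 8 h 23 min; less 30 min break → 7 h 53 min
Sat: 9:19 AM–6:11 PM = 8 h 52 min; less 30 min break → 8 h 22 min
Sun: 8:21 AM–8:12 PM = 11 h 51 min; less 30 min break → 11 h 21 min
Total worked: 55 h 9 min = 55.15 h.
Threshold 40 h → overtime 15 h 9 min, regular 40 h 0 min.

Regular 40.00 hours, overtime 15.15 hours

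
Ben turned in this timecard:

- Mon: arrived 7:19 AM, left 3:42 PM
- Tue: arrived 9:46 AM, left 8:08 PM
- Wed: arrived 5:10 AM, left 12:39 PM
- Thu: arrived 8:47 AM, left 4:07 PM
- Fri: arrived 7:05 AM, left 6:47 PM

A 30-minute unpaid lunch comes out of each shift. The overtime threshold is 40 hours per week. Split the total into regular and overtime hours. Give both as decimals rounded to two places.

Regular 40.00 hours, overtime 2.77 hours

Mon: 7:19 AM–3:42 PM = 8 h 23 min; less 30 min break → 7 h 53 min
Tue: 9:46 AM–8:08 PM = 10 h 22 min; less 30 min break → 9 h 52 min
Wed: 5:10 AM–12:39 PM = 7 h 29 min; less 30 min break → 6 h 59 min
Thu: 8:47 AM–4:07 PM = 7 h 20 min; less 30 min break → 6 h 50 min
Fri: 7:05 AM–6:47 PM = 11 h 42 min; less 30 min break → 11 h 12 min
Total worked: 42 h 46 min = 42.77 h.
Threshold 40 h → overtime 2 h 46 min, regular 40 h 0 min.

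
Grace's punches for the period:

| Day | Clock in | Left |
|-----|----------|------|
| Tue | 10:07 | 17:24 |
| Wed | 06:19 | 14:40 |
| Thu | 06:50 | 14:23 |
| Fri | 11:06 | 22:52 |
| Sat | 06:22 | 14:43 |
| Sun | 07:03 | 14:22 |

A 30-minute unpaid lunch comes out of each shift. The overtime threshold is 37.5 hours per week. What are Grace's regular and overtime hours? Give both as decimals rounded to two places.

Tue: 10:07–17:24 = 7 h 17 min; less 30 min break → 6 h 47 min
Wed: 06:19–14:40 = 8 h 21 min; less 30 min break → 7 h 51 min
Thu: 06:50–14:23 = 7 h 33 min; less 30 min break → 7 h 3 min
Fri: 11:06–22:52 = 11 h 46 min; less 30 min break → 11 h 16 min
Sat: 06:22–14:43 = 8 h 21 min; less 30 min break → 7 h 51 min
Sun: 07:03–14:22 = 7 h 19 min; less 30 min break → 6 h 49 min
Total worked: 47 h 37 min = 47.62 h.
Threshold 37.5 h → overtime 10 h 7 min, regular 37 h 30 min.

Regular 37.50 hours, overtime 10.12 hours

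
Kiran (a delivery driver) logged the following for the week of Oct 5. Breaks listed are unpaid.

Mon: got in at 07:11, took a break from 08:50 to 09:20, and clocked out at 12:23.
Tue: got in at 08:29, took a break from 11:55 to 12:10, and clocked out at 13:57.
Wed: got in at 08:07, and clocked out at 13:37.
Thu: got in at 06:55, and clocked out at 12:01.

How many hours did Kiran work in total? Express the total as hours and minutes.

20 h 31 min

Mon: 07:11–12:23 = 5 h 12 min; less 30 min break → 4 h 42 min
Tue: 08:29–13:57 = 5 h 28 min; less 15 min break → 5 h 13 min
Wed: 08:07–13:37 = 5 h 30 min
Thu: 06:55–12:01 = 5 h 6 min
Total: 4 h 42 min + 5 h 13 min + 5 h 30 min + 5 h 6 min = 20 h 31 min.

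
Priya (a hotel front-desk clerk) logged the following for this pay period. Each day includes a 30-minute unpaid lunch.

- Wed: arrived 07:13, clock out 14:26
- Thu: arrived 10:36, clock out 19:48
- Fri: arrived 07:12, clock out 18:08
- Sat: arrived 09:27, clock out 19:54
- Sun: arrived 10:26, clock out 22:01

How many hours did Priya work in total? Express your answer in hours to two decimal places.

Wed: 07:13–14:26 = 7 h 13 min; less 30 min break → 6 h 43 min
Thu: 10:36–19:48 = 9 h 12 min; less 30 min break → 8 h 42 min
Fri: 07:12–18:08 = 10 h 56 min; less 30 min break → 10 h 26 min
Sat: 09:27–19:54 = 10 h 27 min; less 30 min break → 9 h 57 min
Sun: 10:26–22:01 = 11 h 35 min; less 30 min break → 11 h 5 min
Total: 6 h 43 min + 8 h 42 min + 10 h 26 min + 9 h 57 min + 11 h 5 min = 46 h 53 min.

46.88 hours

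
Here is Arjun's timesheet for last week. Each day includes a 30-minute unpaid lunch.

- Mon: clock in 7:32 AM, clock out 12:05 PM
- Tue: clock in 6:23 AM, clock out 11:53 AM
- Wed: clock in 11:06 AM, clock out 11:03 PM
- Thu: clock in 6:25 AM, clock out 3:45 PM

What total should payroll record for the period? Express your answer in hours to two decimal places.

Mon: 7:32 AM–12:05 PM = 4 h 33 min; less 30 min break → 4 h 3 min
Tue: 6:23 AM–11:53 AM = 5 h 30 min; less 30 min break → 5 h 0 min
Wed: 11:06 AM–11:03 PM = 11 h 57 min; less 30 min break → 11 h 27 min
Thu: 6:25 AM–3:45 PM = 9 h 20 min; less 30 min break → 8 h 50 min
Total: 4 h 3 min + 5 h 0 min + 11 h 27 min + 8 h 50 min = 29 h 20 min.

29.33 hours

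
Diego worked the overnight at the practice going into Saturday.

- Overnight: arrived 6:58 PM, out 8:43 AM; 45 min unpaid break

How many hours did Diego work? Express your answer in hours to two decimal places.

13.00 hours

Overnight: 6:58 PM → midnight = 5 h 2 min; midnight → 8:43 AM = 8 h 43 min; span 13 h 45 min; less 45 min break → 13 h 0 min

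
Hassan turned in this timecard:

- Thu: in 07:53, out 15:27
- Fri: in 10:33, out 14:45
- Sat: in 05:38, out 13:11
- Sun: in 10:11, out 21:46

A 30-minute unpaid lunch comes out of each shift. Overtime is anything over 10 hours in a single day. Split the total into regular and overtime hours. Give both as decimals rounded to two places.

Regular 27.82 hours, overtime 1.08 hours

Thu: 07:53–15:27 = 7 h 34 min; less 30 min break → 7 h 4 min
Fri: 10:33–14:45 = 4 h 12 min; less 30 min break → 3 h 42 min
Sat: 05:38–13:11 = 7 h 33 min; less 30 min break → 7 h 3 min
Sun: 10:11–21:46 = 11 h 35 min; less 30 min break → 11 h 5 min
Thu reg 7 h 4 min / OT 0 h 0 min; Fri reg 3 h 42 min / OT 0 h 0 min; Sat reg 7 h 3 min / OT 0 h 0 min; Sun reg 10 h 0 min / OT 1 h 5 min.
Totals: regular 27 h 49 min, overtime 1 h 5 min.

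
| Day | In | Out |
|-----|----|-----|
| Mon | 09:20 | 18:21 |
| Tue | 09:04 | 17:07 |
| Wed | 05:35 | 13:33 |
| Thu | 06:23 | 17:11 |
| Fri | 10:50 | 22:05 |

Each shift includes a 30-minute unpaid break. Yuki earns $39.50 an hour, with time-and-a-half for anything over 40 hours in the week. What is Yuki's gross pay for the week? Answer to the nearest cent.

$1851.56

Mon: 09:20–18:21 = 9 h 1 min; less 30 min break → 8 h 31 min
Tue: 09:04–17:07 = 8 h 3 min; less 30 min break → 7 h 33 min
Wed: 05:35–13:33 = 7 h 58 min; less 30 min break → 7 h 28 min
Thu: 06:23–17:11 = 10 h 48 min; less 30 min break → 10 h 18 min
Fri: 10:50–22:05 = 11 h 15 min; less 30 min break → 10 h 45 min
Total worked: 44 h 35 min = 2675 min.
Regular 40 h 0 min = 2400 min at $39.50/h; overtime 4 h 35 min = 275 min at $59.25/h.
Pay = (2400 × $39.50 + 275 × $59.25) ÷ 60 = $1851.56.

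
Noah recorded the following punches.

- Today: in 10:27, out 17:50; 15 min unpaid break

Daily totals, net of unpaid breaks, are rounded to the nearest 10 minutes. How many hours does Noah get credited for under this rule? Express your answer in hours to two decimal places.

Today: 10:27–17:50 = 7 h 23 min − 15 min = 7 h 8 min → rounds to 7 h 10 min

7.17 hours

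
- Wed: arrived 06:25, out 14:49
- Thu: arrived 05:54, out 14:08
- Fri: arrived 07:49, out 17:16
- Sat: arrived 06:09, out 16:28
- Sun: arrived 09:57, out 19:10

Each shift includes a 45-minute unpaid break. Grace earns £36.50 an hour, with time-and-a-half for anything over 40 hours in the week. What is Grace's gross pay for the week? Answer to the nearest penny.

£1562.20

Wed: 06:25–14:49 = 8 h 24 min; less 45 min break → 7 h 39 min
Thu: 05:54–14:08 = 8 h 14 min; less 45 min break → 7 h 29 min
Fri: 07:49–17:16 = 9 h 27 min; less 45 min break → 8 h 42 min
Sat: 06:09–16:28 = 10 h 19 min; less 45 min break → 9 h 34 min
Sun: 09:57–19:10 = 9 h 13 min; less 45 min break → 8 h 28 min
Total worked: 41 h 52 min = 2512 min.
Regular 40 h 0 min = 2400 min at £36.50/h; overtime 1 h 52 min = 112 min at £54.75/h.
Pay = (2400 × £36.50 + 112 × £54.75) ÷ 60 = £1562.20.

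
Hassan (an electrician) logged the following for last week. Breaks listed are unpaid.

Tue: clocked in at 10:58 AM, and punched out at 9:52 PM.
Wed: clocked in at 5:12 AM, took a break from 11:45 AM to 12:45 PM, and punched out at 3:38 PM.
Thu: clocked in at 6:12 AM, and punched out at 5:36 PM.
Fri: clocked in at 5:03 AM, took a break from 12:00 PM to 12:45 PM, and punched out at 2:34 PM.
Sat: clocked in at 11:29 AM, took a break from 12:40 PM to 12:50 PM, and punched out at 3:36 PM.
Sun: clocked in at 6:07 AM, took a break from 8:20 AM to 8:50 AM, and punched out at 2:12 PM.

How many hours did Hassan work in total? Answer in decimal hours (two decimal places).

52.03 hours

Tue: 10:58 AM–9:52 PM = 10 h 54 min
Wed: 5:12 AM–3:38 PM = 10 h 26 min; less 60 min break → 9 h 26 min
Thu: 6:12 AM–5:36 PM = 11 h 24 min
Fri: 5:03 AM–2:34 PM = 9 h 31 min; less 45 min break → 8 h 46 min
Sat: 11:29 AM–3:36 PM = 4 h 7 min; less 10 min break → 3 h 57 min
Sun: 6:07 AM–2:12 PM = 8 h 5 min; less 30 min break → 7 h 35 min
Total: 10 h 54 min + 9 h 26 min + 11 h 24 min + 8 h 46 min + 3 h 57 min + 7 h 35 min = 52 h 2 min.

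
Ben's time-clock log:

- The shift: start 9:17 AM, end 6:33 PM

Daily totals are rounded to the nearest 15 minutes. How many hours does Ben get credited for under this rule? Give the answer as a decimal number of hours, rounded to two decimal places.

The shift: 9:17 AM–6:33 PM = 9 h 16 min → rounds to 9 h 15 min

9.25 hours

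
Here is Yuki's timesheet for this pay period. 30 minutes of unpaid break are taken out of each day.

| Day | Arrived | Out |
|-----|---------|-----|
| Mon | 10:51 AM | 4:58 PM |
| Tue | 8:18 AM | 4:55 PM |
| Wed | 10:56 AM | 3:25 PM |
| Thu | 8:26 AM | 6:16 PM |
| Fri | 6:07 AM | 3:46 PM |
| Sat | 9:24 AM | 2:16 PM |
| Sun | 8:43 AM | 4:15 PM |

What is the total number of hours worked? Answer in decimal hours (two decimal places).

47.60 hours

Mon: 10:51 AM–4:58 PM = 6 h 7 min; less 30 min break → 5 h 37 min
Tue: 8:18 AM–4:55 PM = 8 h 37 min; less 30 min break → 8 h 7 min
Wed: 10:56 AM–3:25 PM = 4 h 29 min; less 30 min break → 3 h 59 min
Thu: 8:26 AM–6:16 PM = 9 h 50 min; less 30 min break → 9 h 20 min
Fri: 6:07 AM–3:46 PM = 9 h 39 min; less 30 min break → 9 h 9 min
Sat: 9:24 AM–2:16 PM = 4 h 52 min; less 30 min break → 4 h 22 min
Sun: 8:43 AM–4:15 PM = 7 h 32 min; less 30 min break → 7 h 2 min
Total: 5 h 37 min + 8 h 7 min + 3 h 59 min + 9 h 20 min + 9 h 9 min + 4 h 22 min + 7 h 2 min = 47 h 36 min.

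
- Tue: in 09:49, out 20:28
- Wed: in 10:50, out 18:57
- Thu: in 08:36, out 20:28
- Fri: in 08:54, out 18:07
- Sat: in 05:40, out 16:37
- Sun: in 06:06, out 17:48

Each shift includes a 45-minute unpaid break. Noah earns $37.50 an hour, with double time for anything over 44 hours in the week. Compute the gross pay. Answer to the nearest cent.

$2700.00

Tue: 09:49–20:28 = 10 h 39 min; less 45 min break → 9 h 54 min
Wed: 10:50–18:57 = 8 h 7 min; less 45 min break → 7 h 22 min
Thu: 08:36–20:28 = 11 h 52 min; less 45 min break → 11 h 7 min
Fri: 08:54–18:07 = 9 h 13 min; less 45 min break → 8 h 28 min
Sat: 05:40–16:37 = 10 h 57 min; less 45 min break → 10 h 12 min
Sun: 06:06–17:48 = 11 h 42 min; less 45 min break → 10 h 57 min
Total worked: 58 h 0 min = 3480 min.
Regular 44 h 0 min = 2640 min at $37.50/h; overtime 14 h 0 min = 840 min at $75.00/h.
Pay = (2640 × $37.50 + 840 × $75.00) ÷ 60 = $2700.00.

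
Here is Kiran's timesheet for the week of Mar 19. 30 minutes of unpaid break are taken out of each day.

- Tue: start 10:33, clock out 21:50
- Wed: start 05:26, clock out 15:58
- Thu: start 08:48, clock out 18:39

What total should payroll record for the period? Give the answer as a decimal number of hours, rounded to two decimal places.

30.17 hours

Tue: 10:33–21:50 = 11 h 17 min; less 30 min break → 10 h 47 min
Wed: 05:26–15:58 = 10 h 32 min; less 30 min break → 10 h 2 min
Thu: 08:48–18:39 = 9 h 51 min; less 30 min break → 9 h 21 min
Total: 10 h 47 min + 10 h 2 min + 9 h 21 min = 30 h 10 min.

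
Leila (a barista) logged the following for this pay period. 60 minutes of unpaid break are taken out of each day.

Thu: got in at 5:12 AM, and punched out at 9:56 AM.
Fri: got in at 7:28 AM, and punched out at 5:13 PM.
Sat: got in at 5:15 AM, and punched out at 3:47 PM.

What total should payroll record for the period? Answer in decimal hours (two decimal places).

22.02 hours

Thu: 5:12 AM–9:56 AM = 4 h 44 min; less 60 min break → 3 h 44 min
Fri: 7:28 AM–5:13 PM = 9 h 45 min; less 60 min break → 8 h 45 min
Sat: 5:15 AM–3:47 PM = 10 h 32 min; less 60 min break → 9 h 32 min
Total: 3 h 44 min + 8 h 45 min + 9 h 32 min = 22 h 1 min.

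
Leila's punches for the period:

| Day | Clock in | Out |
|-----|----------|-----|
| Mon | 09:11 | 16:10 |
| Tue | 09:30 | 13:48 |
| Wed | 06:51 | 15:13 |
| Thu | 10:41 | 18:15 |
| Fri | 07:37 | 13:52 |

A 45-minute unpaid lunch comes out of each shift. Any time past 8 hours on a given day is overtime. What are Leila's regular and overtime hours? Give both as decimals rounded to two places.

Regular 29.72 hours, overtime 0.00 hours

Mon: 09:11–16:10 = 6 h 59 min; less 45 min break → 6 h 14 min
Tue: 09:30–13:48 = 4 h 18 min; less 45 min break → 3 h 33 min
Wed: 06:51–15:13 = 8 h 22 min; less 45 min break → 7 h 37 min
Thu: 10:41–18:15 = 7 h 34 min; less 45 min break → 6 h 49 min
Fri: 07:37–13:52 = 6 h 15 min; less 45 min break → 5 h 30 min
Mon reg 6 h 14 min / OT 0 h 0 min; Tue reg 3 h 33 min / OT 0 h 0 min; Wed reg 7 h 37 min / OT 0 h 0 min; Thu reg 6 h 49 min / OT 0 h 0 min; Fri reg 5 h 30 min / OT 0 h 0 min.
Totals: regular 29 h 43 min, overtime 0 h 0 min.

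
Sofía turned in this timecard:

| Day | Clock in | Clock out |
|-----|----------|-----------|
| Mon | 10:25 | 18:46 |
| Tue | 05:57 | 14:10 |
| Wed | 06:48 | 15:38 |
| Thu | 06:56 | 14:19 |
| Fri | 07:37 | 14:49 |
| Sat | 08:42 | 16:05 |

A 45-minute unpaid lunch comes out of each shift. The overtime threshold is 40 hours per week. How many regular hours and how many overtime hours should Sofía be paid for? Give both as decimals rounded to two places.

Regular 40.00 hours, overtime 2.87 hours

Mon: 10:25–18:46 = 8 h 21 min; less 45 min break → 7 h 36 min
Tue: 05:57–14:10 = 8 h 13 min; less 45 min break → 7 h 28 min
Wed: 06:48–15:38 = 8 h 50 min; less 45 min break → 8 h 5 min
Thu: 06:56–14:19 = 7 h 23 min; less 45 min break → 6 h 38 min
Fri: 07:37–14:49 = 7 h 12 min; less 45 min break → 6 h 27 min
Sat: 08:42–16:05 = 7 h 23 min; less 45 min break → 6 h 38 min
Total worked: 42 h 52 min = 42.87 h.
Threshold 40 h → overtime 2 h 52 min, regular 40 h 0 min.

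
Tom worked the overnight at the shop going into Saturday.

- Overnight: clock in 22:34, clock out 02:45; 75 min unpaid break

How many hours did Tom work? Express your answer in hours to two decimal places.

2.93 hours

Overnight: 22:34 → midnight = 1 h 26 min; midnight → 02:45 = 2 h 45 min; span 4 h 11 min; less 75 min break → 2 h 56 min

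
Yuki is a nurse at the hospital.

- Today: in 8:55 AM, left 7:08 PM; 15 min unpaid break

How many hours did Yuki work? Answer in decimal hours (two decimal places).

Today: 8:55 AM–7:08 PM = 10 h 13 min; less 15 min break → 9 h 58 min

9.97 hours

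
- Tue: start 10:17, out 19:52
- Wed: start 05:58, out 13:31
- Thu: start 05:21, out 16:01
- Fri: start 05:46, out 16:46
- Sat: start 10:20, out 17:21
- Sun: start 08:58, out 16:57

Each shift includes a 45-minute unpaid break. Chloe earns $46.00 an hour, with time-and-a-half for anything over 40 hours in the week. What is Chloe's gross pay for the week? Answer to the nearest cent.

Tue: 10:17–19:52 = 9 h 35 min; less 45 min break → 8 h 50 min
Wed: 05:58–13:31 = 7 h 33 min; less 45 min break → 6 h 48 min
Thu: 05:21–16:01 = 10 h 40 min; less 45 min break → 9 h 55 min
Fri: 05:46–16:46 = 11 h 0 min; less 45 min break → 10 h 15 min
Sat: 10:20–17:21 = 7 h 1 min; less 45 min break → 6 h 16 min
Sun: 08:58–16:57 = 7 h 59 min; less 45 min break → 7 h 14 min
Total worked: 49 h 18 min = 2958 min.
Regular 40 h 0 min = 2400 min at $46.00/h; overtime 9 h 18 min = 558 min at $69.00/h.
Pay = (2400 × $46.00 + 558 × $69.00) ÷ 60 = $2481.70.

$2481.70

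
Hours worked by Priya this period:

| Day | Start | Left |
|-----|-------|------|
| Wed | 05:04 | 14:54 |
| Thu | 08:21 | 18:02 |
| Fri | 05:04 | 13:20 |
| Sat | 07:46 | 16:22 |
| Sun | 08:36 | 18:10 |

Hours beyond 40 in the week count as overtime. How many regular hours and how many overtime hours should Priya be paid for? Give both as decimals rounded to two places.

Wed: 05:04–14:54 = 9 h 50 min
Thu: 08:21–18:02 = 9 h 41 min
Fri: 05:04–13:20 = 8 h 16 min
Sat: 07:46–16:22 = 8 h 36 min
Sun: 08:36–18:10 = 9 h 34 min
Total worked: 45 h 57 min = 45.95 h.
Threshold 40 h → overtime 5 h 57 min, regular 40 h 0 min.

Regular 40.00 hours, overtime 5.95 hours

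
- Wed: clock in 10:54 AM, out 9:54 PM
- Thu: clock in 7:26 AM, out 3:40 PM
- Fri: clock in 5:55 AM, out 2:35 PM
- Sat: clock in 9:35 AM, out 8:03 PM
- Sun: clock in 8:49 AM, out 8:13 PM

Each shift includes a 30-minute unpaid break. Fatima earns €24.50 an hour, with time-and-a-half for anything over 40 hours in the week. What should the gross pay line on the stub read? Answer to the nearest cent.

€1247.05

Wed: 10:54 AM–9:54 PM = 11 h 0 min; less 30 min break → 10 h 30 min
Thu: 7:26 AM–3:40 PM = 8 h 14 min; less 30 min break → 7 h 44 min
Fri: 5:55 AM–2:35 PM = 8 h 40 min; less 30 min break → 8 h 10 min
Sat: 9:35 AM–8:03 PM = 10 h 28 min; less 30 min break → 9 h 58 min
Sun: 8:49 AM–8:13 PM = 11 h 24 min; less 30 min break → 10 h 54 min
Total worked: 47 h 16 min = 2836 min.
Regular 40 h 0 min = 2400 min at €24.50/h; overtime 7 h 16 min = 436 min at €36.75/h.
Pay = (2400 × €24.50 + 436 × €36.75) ÷ 60 = €1247.05.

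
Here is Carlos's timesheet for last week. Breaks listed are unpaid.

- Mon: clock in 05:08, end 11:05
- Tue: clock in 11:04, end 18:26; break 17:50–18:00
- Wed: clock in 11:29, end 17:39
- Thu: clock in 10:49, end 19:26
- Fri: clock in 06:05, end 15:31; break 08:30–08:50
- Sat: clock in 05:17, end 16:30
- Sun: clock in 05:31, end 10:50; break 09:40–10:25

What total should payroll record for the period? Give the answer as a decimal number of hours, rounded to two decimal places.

Mon: 05:08–11:05 = 5 h 57 min
Tue: 11:04–18:26 = 7 h 22 min; less 10 min break → 7 h 12 min
Wed: 11:29–17:39 = 6 h 10 min
Thu: 10:49–19:26 = 8 h 37 min
Fri: 06:05–15:31 = 9 h 26 min; less 20 min break → 9 h 6 min
Sat: 05:17–16:30 = 11 h 13 min
Sun: 05:31–10:50 = 5 h 19 min; less 45 min break → 4 h 34 min
Total: 5 h 57 min + 7 h 12 min + 6 h 10 min + 8 h 37 min + 9 h 6 min + 11 h 13 min + 4 h 34 min = 52 h 49 min.

52.82 hours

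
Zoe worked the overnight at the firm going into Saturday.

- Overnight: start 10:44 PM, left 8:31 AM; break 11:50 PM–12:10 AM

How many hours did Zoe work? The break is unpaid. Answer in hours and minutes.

9 h 27 min

Overnight: 10:44 PM → midnight = 1 h 16 min; midnight → 8:31 AM = 8 h 31 min; span 9 h 47 min; less 20 min break → 9 h 27 min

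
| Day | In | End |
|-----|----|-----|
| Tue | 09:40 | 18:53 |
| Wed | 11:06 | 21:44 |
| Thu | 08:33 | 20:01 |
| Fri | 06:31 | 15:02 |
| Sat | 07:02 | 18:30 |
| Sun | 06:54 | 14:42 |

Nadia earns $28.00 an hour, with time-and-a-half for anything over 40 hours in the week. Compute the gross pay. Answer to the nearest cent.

$1922.20

Tue: 09:40–18:53 = 9 h 13 min
Wed: 11:06–21:44 = 10 h 38 min
Thu: 08:33–20:01 = 11 h 28 min
Fri: 06:31–15:02 = 8 h 31 min
Sat: 07:02–18:30 = 11 h 28 min
Sun: 06:54–14:42 = 7 h 48 min
Total worked: 59 h 6 min = 3546 min.
Regular 40 h 0 min = 2400 min at $28.00/h; overtime 19 h 6 min = 1146 min at $42.00/h.
Pay = (2400 × $28.00 + 1146 × $42.00) ÷ 60 = $1922.20.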